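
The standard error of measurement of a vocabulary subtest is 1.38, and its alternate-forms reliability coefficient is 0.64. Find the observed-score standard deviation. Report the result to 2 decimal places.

2.30

σ = SEM·(1 − r)^(−1/2) ≈ 1.38·1.66667 ≈ 2.30000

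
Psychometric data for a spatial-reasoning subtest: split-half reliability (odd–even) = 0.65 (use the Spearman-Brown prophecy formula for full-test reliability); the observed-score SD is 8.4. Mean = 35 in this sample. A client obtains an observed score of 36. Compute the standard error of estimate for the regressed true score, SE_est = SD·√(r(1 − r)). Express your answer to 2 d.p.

r_full = 2·0.65 / (1 + 0.65) ≈ 0.788
SE_est = 8.400*√(0.788*0.212) ≈ 3.434

3.43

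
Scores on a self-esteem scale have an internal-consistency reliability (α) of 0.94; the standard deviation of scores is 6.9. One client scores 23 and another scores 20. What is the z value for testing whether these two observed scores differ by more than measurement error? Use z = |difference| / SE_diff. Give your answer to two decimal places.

1.26

SEM = 6.9000 × √(1 − 0.9400) = 6.9000 × √0.0600 ≈ 6.9000 × 0.2449 ≈ 1.6901
SE_diff = SEM × √2 ≈ 1.6901 × 1.4142 ≈ 2.3902
z = 3 / 2.3902 ≈ 1.2551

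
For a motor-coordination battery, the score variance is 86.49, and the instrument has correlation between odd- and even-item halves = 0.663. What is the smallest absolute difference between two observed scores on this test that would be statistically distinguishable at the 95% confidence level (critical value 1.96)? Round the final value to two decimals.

11.60

σ = 86.49^(1/2) = 9.300
Full-length reliability (Spearman-Brown) = 2(0.663)/(1+0.663) ≈ 0.797
The standard error of measurement is 9.300×√(1 − 0.797) ≈ 9.300×0.450 ≈ 4.187.
Standard error of the difference = 4.187·√2 ≈ 5.921
Smallest detectable difference = 1.96×5.921 ≈ 11.604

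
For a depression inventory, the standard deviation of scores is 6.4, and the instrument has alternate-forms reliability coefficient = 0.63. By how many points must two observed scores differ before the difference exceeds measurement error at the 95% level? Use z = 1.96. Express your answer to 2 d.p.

10.79

The standard error of measurement is 6.400·√(1 − 0.630) ≈ 6.400·0.608 ≈ 3.893.
SE_diff = SEM · √2 ≈ 3.893 · 1.414 ≈ 5.505
Minimum reliable difference = 1.96 · SE_diff ≈ 1.96 · 5.505 ≈ 10.791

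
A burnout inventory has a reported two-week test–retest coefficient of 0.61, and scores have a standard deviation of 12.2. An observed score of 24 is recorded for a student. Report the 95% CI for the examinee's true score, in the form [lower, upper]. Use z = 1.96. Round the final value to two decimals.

[9.07, 38.93]

SEM = 12.2000*√(1 − 0.6100) ≈ 7.6189
1.96 * SEM ≈ 14.9330
Interval: (9.0670, 38.9330)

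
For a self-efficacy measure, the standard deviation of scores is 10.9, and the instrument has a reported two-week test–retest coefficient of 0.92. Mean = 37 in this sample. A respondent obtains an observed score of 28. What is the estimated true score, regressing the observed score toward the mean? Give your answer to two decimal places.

28.72

Estimated true score = 0.920·28 + (1 − 0.920)·37 ≈ 28.720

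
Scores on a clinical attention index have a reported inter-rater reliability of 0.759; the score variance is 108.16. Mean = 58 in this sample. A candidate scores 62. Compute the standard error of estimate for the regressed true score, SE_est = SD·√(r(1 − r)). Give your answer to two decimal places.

σ = 108.16^(1/2) = 10.400
SE_est = 10.400×√(0.759×0.241) ≃ 4.448

4.45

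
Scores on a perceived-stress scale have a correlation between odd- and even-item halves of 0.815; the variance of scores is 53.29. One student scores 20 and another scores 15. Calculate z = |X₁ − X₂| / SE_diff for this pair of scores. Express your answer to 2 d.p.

σ = 53.29^(1/2) = 7.30000
r_full = 2·0.815 / (1 + 0.815) ≈ 0.89807
SEM = 7.30000 * √(1 − 0.89807) = 7.30000 * √0.10193 ≈ 7.30000 * 0.31926 ≈ 2.33061
SE_diff = √2 * SEM ≈ 3.29599
z = |20 − 15| / 3.29599 = 5 / 3.29599 ≈ 1.51700

1.52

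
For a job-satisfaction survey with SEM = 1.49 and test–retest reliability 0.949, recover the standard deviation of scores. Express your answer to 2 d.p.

6.60

SD = SEM / √(1 − r) = 1.49 / √0.05100 ≈ 1.49 / 0.22583 ≈ 6.59783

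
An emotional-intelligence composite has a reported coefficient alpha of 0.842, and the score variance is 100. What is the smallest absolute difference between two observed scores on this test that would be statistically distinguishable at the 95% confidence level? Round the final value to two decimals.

SD = √100 ≃ 10.00000
SEM = 10.00000×√(1 − 0.84200) ≃ 3.97492
Standard error of the difference = 3.97492·√2 ≃ 5.62139
Smallest detectable difference = 1.96×5.62139 ≃ 11.01792

11.02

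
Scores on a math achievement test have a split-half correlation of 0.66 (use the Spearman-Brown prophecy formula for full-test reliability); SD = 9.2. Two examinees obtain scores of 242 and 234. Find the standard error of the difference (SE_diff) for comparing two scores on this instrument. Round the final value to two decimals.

Spearman-Brown: r = 2(0.66) / (1 + 0.66) = 1.3200 / 1.6600 ≈ 0.7952
SEM = 9.2000*√(1 − 0.7952) ≈ 4.1636
SE_diff = √2 * SEM ≈ 5.8883

5.89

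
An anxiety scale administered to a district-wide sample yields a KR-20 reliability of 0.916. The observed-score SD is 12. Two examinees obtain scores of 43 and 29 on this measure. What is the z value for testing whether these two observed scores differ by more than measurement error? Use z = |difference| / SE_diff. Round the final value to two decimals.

SEM = 12.000*√(1 − 0.916) ≈ 3.478
SE_diff = √2 * SEM ≈ 4.919
z = |43 − 29| / 4.919 = 14 / 4.919 ≈ 2.846

2.85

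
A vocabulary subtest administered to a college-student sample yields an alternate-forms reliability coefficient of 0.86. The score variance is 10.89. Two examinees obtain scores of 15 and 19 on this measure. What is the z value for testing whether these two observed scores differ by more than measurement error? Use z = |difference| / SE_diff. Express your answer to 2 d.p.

σ = 10.89^(1/2) = 3.300
SEM = 3.300 × √(1 − 0.860) = 3.300 × √0.140 ≃ 3.300 × 0.374 ≃ 1.235
Standard error of the difference = 1.235·√2 ≃ 1.746
z = 4 / 1.746 ≃ 2.291

2.29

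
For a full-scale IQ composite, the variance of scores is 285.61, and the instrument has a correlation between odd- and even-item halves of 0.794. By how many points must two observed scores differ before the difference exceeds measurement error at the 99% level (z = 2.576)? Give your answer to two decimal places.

SD = √285.61 = 16.900
Spearman-Brown: r = 2(0.794) / (1 + 0.794) = 1.588 / 1.794 ≈ 0.885
The standard error of measurement is 16.900*√(1 − 0.885) ≈ 16.900*0.339 ≈ 5.727.
SE_diff = √2 * SEM ≈ 8.099
Smallest detectable difference = 2.576*8.099 ≈ 20.863

20.86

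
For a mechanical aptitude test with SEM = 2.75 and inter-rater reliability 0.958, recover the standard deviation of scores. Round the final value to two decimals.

σ = SEM·(1 − r)^(−1/2) ≈ 2.75*4.8795 ≈ 13.4186

13.42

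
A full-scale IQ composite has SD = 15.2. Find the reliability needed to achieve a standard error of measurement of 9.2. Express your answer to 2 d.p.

Required reliability = 1 − (SEM/SD)² = 1 − 0.366 ≈ 0.634

0.63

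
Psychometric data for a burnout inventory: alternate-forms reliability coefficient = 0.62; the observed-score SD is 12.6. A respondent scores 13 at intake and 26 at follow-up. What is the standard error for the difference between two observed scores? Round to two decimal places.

10.98

The standard error of measurement is 12.600×√(1 − 0.620) ≃ 12.600×0.616 ≃ 7.767.
SE_diff = √2 × SEM ≃ 10.984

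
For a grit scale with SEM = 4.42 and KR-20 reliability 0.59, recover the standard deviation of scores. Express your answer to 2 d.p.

σ = SEM·(1 − r)^(−1/2) ≈ 4.42·1.5617 ≈ 6.9029

6.90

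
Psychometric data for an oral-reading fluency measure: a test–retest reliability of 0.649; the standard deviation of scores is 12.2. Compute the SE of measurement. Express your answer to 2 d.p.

SEM = 12.20000*√(1 − 0.64900) ≃ 7.22792

7.23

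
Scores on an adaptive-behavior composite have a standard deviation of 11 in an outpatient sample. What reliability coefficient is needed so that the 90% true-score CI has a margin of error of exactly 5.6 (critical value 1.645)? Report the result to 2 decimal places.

Required SEM = 5.6 / 1.645 ≈ 3.4043
r = 1 − (3.4043/11)² ≈ 1 − 0.0958 ≈ 0.9042

0.90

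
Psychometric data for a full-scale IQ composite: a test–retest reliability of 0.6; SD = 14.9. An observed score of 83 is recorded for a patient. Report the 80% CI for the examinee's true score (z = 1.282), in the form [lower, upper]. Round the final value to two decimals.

SEM = 14.90000 × √(1 − 0.60000) = 14.90000 × √0.40000 ≈ 14.90000 × 0.63246 ≈ 9.42359
1.282 × SEM ≈ 12.08104
Interval: (70.91896, 95.08104)

[70.92, 95.08]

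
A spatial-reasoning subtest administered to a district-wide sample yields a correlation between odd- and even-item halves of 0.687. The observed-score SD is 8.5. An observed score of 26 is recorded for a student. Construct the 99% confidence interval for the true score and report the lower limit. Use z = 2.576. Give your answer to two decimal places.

r_full = 2·0.687 / (1 + 0.687) ≈ 0.8145
SEM = 8.5000 × √(1 − 0.8145) = 8.5000 × √0.1855 ≈ 8.5000 × 0.4307 ≈ 3.6613
2.576 × SEM ≈ 9.4315
Lower bound: 26 − 9.4315 = 16.5685

16.57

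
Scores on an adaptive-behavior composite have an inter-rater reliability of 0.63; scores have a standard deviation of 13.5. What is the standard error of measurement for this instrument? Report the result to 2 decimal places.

The standard error of measurement is 13.5000×√(1 − 0.6300) ≈ 13.5000×0.6083 ≈ 8.2117.

8.21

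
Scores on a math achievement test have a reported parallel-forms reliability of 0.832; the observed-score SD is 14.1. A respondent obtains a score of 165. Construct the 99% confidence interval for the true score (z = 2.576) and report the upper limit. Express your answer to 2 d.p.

SEM = 14.10000 · √(1 − 0.83200) = 14.10000 · √0.16800 ≃ 14.10000 · 0.40988 ≃ 5.77928
Half-width = 2.576·5.77928 ≃ 14.88743
Upper bound: 165 + 14.88743 = 179.88743

179.89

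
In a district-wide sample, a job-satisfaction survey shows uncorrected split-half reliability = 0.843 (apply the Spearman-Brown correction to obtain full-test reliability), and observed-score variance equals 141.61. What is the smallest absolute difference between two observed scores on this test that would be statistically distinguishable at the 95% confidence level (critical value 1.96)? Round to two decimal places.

σ = 141.61^(1/2) = 11.9000
Spearman-Brown: r = 2(0.843) / (1 + 0.843) = 1.6860 / 1.8430 ≃ 0.9148
SEM = 11.9000×√(1 − 0.9148) ≃ 3.4732
SE_diff = SEM × √2 ≃ 3.4732 × 1.4142 ≃ 4.9119
Minimum reliable difference = 1.96 × SE_diff ≃ 1.96 × 4.9119 ≃ 9.6273

9.63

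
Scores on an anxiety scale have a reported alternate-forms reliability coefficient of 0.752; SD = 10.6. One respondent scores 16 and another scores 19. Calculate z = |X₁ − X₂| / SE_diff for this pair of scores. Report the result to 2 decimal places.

The standard error of measurement is 10.600·√(1 − 0.752) ≈ 10.600·0.498 ≈ 5.279.
Standard error of the difference = 5.279·√2 ≈ 7.465
z = 3 / 7.465 ≈ 0.402

0.40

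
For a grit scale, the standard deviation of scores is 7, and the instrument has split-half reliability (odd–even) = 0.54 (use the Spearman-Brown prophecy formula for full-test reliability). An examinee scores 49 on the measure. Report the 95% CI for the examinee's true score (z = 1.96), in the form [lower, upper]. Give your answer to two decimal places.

[41.50, 56.50]

r_full = 2·0.54 / (1 + 0.54) ≃ 0.7013
SEM = 7.0000×√(1 − 0.7013) ≃ 3.8258
Margin = 1.96 × 3.8258 ≃ 7.4985
Interval: (41.5015, 56.4985)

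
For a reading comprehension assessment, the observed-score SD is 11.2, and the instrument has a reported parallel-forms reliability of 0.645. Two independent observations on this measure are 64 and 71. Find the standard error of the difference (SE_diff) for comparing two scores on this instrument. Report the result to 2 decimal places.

SEM = 11.200 × √(1 − 0.645) = 11.200 × √0.355 ≈ 11.200 × 0.596 ≈ 6.673
SE_diff = √2 × SEM ≈ 9.437

9.44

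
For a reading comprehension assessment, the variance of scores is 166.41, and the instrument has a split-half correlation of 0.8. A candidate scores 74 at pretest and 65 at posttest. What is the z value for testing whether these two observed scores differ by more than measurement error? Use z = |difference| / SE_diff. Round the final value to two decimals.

σ = 166.41^(1/2) = 12.9000
r_full = 2·0.8 / (1 + 0.8) ≈ 0.8889
SEM = 12.9000·√(1 − 0.8889) ≈ 4.3000
SE_diff = √2 · SEM ≈ 6.0811
z = 9 / 6.0811 ≈ 1.4800

1.48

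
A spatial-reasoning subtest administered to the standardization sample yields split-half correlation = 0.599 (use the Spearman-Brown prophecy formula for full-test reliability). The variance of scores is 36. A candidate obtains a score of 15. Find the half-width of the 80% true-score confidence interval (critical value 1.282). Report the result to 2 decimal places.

3.85

σ = 36^(1/2) = 6.000
Spearman-Brown: r = 2(0.599) / (1 + 0.599) = 1.198 / 1.599 ≃ 0.749
SEM = 6.000 * √(1 − 0.749) = 6.000 * √0.251 ≃ 6.000 * 0.501 ≃ 3.005
Margin = 1.282 * 3.005 ≃ 3.852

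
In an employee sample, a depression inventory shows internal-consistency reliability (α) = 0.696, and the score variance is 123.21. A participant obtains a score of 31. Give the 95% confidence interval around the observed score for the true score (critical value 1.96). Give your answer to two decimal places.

[19.00, 43.00]

SD = √123.21 = 11.1000
SEM = 11.1000 * √(1 − 0.6960) = 11.1000 * √0.3040 ≈ 11.1000 * 0.5514 ≈ 6.1201
1.96 * SEM ≈ 11.9954
95% CI: 31 ± 11.9954 = [19.0046, 42.9954]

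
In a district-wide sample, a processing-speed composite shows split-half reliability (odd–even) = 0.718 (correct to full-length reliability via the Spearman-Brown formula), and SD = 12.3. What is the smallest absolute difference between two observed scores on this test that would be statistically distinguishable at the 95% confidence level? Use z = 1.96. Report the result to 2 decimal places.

r_full = 2·0.718 / (1 + 0.718) ≃ 0.8359
SEM = 12.3000 × √(1 − 0.8359) = 12.3000 × √0.1641 ≃ 12.3000 × 0.4051 ≃ 4.9833
SE_diff = SEM × √2 ≃ 4.9833 × 1.4142 ≃ 7.0475
Smallest detectable difference = 1.96×7.0475 ≃ 13.8130

13.81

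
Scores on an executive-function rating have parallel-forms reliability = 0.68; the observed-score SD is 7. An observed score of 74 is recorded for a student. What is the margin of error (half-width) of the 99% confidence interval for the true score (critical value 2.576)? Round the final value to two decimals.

10.20

SEM = 7.00000 * √(1 − 0.68000) = 7.00000 * √0.32000 ≈ 7.00000 * 0.56569 ≈ 3.95980
2.576 * SEM ≈ 10.20044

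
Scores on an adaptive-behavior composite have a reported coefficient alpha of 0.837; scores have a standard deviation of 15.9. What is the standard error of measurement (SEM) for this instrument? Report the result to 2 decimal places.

6.42

SEM = 15.9000 · √(1 − 0.8370) = 15.9000 · √0.1630 ≈ 15.9000 · 0.4037 ≈ 6.4193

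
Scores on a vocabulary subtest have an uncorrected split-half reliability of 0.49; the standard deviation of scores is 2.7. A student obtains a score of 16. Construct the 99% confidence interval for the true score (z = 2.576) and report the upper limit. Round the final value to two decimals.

r_full = 2·0.49 / (1 + 0.49) ≈ 0.65772
SEM = 2.70000 * √(1 − 0.65772) = 2.70000 * √0.34228 ≈ 2.70000 * 0.58505 ≈ 1.57963
Margin = 2.576 * 1.57963 ≈ 4.06913
Upper bound: 16 + 4.06913 = 20.06913

20.07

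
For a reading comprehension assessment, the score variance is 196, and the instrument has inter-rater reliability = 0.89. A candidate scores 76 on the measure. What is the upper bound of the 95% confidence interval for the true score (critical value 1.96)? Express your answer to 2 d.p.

85.10

SD = √196 ≈ 14.0000
SEM = 14.0000 · √(1 − 0.8900) = 14.0000 · √0.1100 ≈ 14.0000 · 0.3317 ≈ 4.6433
Margin = 1.96 · 4.6433 ≈ 9.1008
Upper limit = 76 + 9.1008 ≈ 85.1008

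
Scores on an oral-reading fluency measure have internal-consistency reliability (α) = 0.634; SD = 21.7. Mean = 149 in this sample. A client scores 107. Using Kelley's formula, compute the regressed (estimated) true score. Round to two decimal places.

122.37

Estimated true score = 0.63400*107 + (1 − 0.63400)*149 ≈ 122.37200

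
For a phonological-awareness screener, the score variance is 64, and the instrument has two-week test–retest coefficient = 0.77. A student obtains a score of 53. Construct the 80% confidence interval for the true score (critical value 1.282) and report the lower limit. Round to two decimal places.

48.08

σ = 64^(1/2) = 8.000
SEM = 8.000 × √(1 − 0.770) = 8.000 × √0.230 ≈ 8.000 × 0.480 ≈ 3.837
Half-width = 1.282×3.837 ≈ 4.919
Lower limit = 53 − 4.919 ≈ 48.081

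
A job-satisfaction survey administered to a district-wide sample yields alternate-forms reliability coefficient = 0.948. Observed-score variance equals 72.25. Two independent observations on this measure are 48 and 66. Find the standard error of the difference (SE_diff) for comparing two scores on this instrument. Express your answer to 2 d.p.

2.74

σ = 72.25^(1/2) = 8.500
SEM = 8.500×√(1 − 0.948) ≈ 1.938
SE_diff = SEM × √2 ≈ 1.938 × 1.414 ≈ 2.741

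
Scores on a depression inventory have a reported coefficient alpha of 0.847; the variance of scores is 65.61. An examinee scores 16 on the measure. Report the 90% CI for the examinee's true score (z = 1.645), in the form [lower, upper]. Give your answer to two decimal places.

SD = √65.61 ≃ 8.1000
SEM = 8.1000 * √(1 − 0.8470) = 8.1000 * √0.1530 ≃ 8.1000 * 0.3912 ≃ 3.1683
Half-width = 1.645*3.1683 ≃ 5.2119
Interval: (10.7881, 21.2119)

[10.79, 21.21]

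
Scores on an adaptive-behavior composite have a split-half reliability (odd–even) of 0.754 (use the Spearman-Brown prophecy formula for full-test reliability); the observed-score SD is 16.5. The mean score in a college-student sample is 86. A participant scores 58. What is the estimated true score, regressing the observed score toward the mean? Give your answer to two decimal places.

61.93

Full-length reliability (Spearman-Brown) = 2(0.754)/(1+0.754) ≈ 0.860
T̂ = 0.860(58) + 0.140(86) ≈ 61.927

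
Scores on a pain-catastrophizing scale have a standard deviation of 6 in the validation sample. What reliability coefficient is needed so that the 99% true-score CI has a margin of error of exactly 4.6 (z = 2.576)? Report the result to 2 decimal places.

0.91

Required SEM = 4.6 / 2.576 ≈ 1.7857
Required reliability = 1 − (SEM/SD)² = 1 − 0.0886 ≈ 0.9114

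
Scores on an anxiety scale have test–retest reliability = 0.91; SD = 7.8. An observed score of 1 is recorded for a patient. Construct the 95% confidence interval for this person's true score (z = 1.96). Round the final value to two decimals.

SEM = 7.800 * √(1 − 0.910) = 7.800 * √0.090 ≈ 7.800 * 0.300 ≈ 2.340
Half-width = 1.96*2.340 ≈ 4.586
CI = 1 ± 4.586 → [-3.586, 5.586]

[-3.59, 5.59]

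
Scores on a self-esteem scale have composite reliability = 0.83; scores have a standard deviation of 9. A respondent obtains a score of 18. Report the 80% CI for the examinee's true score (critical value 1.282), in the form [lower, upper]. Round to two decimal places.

SEM = 9.000 * √(1 − 0.830) = 9.000 * √0.170 ≈ 9.000 * 0.412 ≈ 3.711
Half-width = 1.282*3.711 ≈ 4.757
80% CI: 18 ± 4.757 = [13.243, 22.757]

[13.24, 22.76]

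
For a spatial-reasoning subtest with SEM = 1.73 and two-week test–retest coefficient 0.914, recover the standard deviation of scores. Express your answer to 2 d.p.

5.90

SD = 1.73 / √(1 − 0.914) ≈ 5.899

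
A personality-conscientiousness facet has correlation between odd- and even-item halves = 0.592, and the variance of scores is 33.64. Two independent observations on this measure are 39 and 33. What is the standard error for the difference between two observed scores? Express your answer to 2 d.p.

σ = 33.64^(1/2) = 5.800
Spearman-Brown: r = 2(0.592) / (1 + 0.592) = 1.184 / 1.592 ≃ 0.744
SEM = 5.800 × √(1 − 0.744) = 5.800 × √0.256 ≃ 5.800 × 0.506 ≃ 2.936
SE_diff = √2 × SEM ≃ 4.152

4.15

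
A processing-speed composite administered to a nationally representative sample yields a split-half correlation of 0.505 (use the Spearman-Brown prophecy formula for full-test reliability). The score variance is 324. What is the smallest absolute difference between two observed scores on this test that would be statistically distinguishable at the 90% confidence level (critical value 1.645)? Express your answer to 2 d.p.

24.02

σ = 324^(1/2) = 18.00000
r_full = 2·0.505 / (1 + 0.505) ≈ 0.67110
SEM = 18.00000·√(1 − 0.67110) ≈ 10.32302
Standard error of the difference = 10.32302·√2 ≈ 14.59896
Minimum reliable difference = 1.645 · SE_diff ≈ 1.645 · 14.59896 ≈ 24.01529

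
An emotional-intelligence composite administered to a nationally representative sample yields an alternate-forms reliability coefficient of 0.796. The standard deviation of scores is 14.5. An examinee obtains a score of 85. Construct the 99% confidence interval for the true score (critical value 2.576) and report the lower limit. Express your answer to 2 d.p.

68.13

The standard error of measurement is 14.5000×√(1 − 0.7960) ≈ 14.5000×0.4517 ≈ 6.5491.
Half-width = 2.576×6.5491 ≈ 16.8705
Lower bound: 85 − 16.8705 = 68.1295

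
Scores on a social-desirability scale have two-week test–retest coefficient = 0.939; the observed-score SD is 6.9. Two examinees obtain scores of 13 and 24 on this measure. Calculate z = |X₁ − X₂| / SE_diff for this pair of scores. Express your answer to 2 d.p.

4.56

SEM = 6.900 × √(1 − 0.939) = 6.900 × √0.061 ≈ 6.900 × 0.247 ≈ 1.704
SE_diff = √2 × SEM ≈ 2.410
z = 11 / 2.410 ≈ 4.564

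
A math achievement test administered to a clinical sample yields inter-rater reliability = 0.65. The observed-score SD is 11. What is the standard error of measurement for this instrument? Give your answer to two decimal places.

SEM = 11.0000·√(1 − 0.6500) ≈ 6.5077

6.51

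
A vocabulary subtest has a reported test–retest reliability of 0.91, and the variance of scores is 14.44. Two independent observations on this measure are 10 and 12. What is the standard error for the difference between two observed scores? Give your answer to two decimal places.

SD = √14.44 = 3.800
SEM = 3.800 * √(1 − 0.910) = 3.800 * √0.090 ≈ 3.800 * 0.300 ≈ 1.140
Standard error of the difference = 1.140·√2 ≈ 1.612

1.61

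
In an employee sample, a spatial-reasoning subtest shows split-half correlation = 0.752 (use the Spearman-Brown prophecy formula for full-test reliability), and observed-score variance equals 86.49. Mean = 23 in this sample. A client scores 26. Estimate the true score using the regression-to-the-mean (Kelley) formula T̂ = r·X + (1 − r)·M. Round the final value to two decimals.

Spearman-Brown: r = 2(0.752) / (1 + 0.752) = 1.50400 / 1.75200 ≈ 0.85845
T̂ = 0.85845(26) + 0.14155(23) ≈ 25.57534

25.58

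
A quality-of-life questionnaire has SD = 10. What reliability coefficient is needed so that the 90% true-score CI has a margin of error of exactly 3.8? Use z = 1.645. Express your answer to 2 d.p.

0.95

SEM needed = half-width / z = 3.8/1.645 ≃ 2.310
r = 1 − (SEM / SD)² = 1 − (2.310 / 10)² ≃ 1 − 0.053 ≃ 0.947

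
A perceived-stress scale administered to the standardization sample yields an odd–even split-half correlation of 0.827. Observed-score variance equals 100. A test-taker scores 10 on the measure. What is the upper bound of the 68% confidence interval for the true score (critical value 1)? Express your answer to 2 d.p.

13.08

SD = √100 = 10.0000
r_full = 2·0.827 / (1 + 0.827) ≃ 0.9053
SEM = 10.0000 × √(1 − 0.9053) = 10.0000 × √0.0947 ≃ 10.0000 × 0.3077 ≃ 3.0772
Half-width = 1×3.0772 ≃ 3.0772
Upper limit = 10 + 3.0772 ≃ 13.0772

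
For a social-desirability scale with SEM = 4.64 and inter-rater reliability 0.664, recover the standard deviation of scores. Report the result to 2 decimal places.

8.00

σ = SEM·(1 − r)^(−1/2) ≈ 4.64×1.7252 ≈ 8.0048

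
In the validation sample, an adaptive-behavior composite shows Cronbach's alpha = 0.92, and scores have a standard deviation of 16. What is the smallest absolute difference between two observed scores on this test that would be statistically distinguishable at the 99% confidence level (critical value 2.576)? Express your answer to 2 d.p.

16.49

The standard error of measurement is 16.0000×√(1 − 0.9200) ≃ 16.0000×0.2828 ≃ 4.5255.
Standard error of the difference = 4.5255·√2 ≃ 6.4000
Smallest detectable difference = 2.576×6.4000 ≃ 16.4864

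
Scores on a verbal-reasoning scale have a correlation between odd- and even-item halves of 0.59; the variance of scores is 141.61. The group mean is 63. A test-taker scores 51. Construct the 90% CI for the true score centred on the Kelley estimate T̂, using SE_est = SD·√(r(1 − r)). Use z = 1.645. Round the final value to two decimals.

SD = √141.61 = 11.900
Spearman-Brown: r = 2(0.59) / (1 + 0.59) = 1.180 / 1.590 ≈ 0.742
T̂ = r·X + (1 − r)·M = 0.742·51 + 0.258·63 ≈ 37.849 + 16.245 ≈ 54.094
SE_est = 11.900·√(0.742·0.258) ≈ 5.206
90% CI: 54.094 ± 8.563 ≈ (45.531, 62.658)

[45.53, 62.66]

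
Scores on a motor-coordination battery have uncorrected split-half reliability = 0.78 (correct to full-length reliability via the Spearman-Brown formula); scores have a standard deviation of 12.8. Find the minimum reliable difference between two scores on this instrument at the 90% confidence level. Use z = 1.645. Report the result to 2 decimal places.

10.47

Spearman-Brown: r = 2(0.78) / (1 + 0.78) = 1.5600 / 1.7800 ≈ 0.8764
SEM = 12.8000·√(1 − 0.8764) ≈ 4.5000
SE_diff = √2 · SEM ≈ 6.3639
Minimum reliable difference = 1.645 · SE_diff ≈ 1.645 · 6.3639 ≈ 10.4687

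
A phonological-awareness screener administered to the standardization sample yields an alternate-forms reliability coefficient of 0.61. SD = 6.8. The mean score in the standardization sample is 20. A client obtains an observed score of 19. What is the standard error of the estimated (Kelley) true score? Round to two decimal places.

3.32

SE_est = SD × √(r(1 − r)) = 6.8000 × √0.2379 ≈ 6.8000 × 0.4877 ≈ 3.3167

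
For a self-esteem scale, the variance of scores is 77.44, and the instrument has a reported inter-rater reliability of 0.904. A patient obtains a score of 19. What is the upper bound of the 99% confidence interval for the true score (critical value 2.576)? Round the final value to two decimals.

σ = 77.44^(1/2) = 8.8000
The standard error of measurement is 8.8000*√(1 − 0.9040) ≈ 8.8000*0.3098 ≈ 2.7266.
Half-width = 2.576*2.7266 ≈ 7.0237
Upper bound: 19 + 7.0237 = 26.0237

26.02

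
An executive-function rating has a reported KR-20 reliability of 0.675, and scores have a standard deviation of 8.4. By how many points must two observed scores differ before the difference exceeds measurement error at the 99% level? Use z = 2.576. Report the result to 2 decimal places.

17.45

SEM = 8.40000 * √(1 − 0.67500) = 8.40000 * √0.32500 ≈ 8.40000 * 0.57009 ≈ 4.78874
SE_diff = √2 * SEM ≈ 6.77230
Smallest detectable difference = 2.576*6.77230 ≈ 17.44544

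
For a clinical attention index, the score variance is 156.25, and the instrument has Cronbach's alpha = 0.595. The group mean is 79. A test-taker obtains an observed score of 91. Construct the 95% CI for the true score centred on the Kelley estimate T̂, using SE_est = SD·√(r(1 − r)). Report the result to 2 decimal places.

[74.11, 98.17]

σ = 156.25^(1/2) = 12.500
Estimated true score = 0.595*91 + (1 − 0.595)*79 ≈ 86.140
SE_est = 12.500*√(0.595*0.405) ≈ 6.136
CI = 86.140 ± 1.96 * 6.136 → [74.113, 98.167]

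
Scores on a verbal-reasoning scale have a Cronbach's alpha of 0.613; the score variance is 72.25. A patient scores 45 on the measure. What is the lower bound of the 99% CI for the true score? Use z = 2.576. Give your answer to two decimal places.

SD = √72.25 ≃ 8.50000
The standard error of measurement is 8.50000×√(1 − 0.61300) ≃ 8.50000×0.62209 ≃ 5.28779.
Margin = 2.576 × 5.28779 ≃ 13.62135
Lower limit = 45 − 13.62135 ≃ 31.37865

31.38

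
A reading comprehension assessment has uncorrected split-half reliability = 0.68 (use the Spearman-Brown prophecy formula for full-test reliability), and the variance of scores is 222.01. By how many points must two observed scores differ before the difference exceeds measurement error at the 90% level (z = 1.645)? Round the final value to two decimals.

15.13

SD = √222.01 ≈ 14.900
r_full = 2·0.68 / (1 + 0.68) ≈ 0.810
SEM = 14.900 * √(1 − 0.810) = 14.900 * √0.190 ≈ 14.900 * 0.436 ≈ 6.503
SE_diff = √2 * SEM ≈ 9.196
Minimum reliable difference = 1.645 * SE_diff ≈ 1.645 * 9.196 ≈ 15.128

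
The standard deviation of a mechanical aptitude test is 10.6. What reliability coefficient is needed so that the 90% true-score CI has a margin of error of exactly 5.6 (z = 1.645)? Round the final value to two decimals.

Required SEM = 5.6 / 1.645 ≃ 3.40426
r = 1 − (SEM / SD)² = 1 − (3.40426 / 10.6)² ≃ 1 − 0.10314 ≃ 0.89686

0.90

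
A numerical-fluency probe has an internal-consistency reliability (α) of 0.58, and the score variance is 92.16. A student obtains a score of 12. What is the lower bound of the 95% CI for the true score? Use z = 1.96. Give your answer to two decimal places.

SD = √92.16 ≈ 9.60000
SEM = 9.60000·√(1 − 0.58000) ≈ 6.22151
1.96 · SEM ≈ 12.19416
Lower limit = 12 − 12.19416 ≈ -0.19416

-0.19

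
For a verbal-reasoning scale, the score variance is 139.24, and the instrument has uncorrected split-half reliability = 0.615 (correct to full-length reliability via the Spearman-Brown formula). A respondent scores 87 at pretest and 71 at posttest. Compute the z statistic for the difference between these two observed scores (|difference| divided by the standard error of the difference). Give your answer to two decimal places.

SD = √139.24 ≈ 11.8000
r_full = 2·0.615 / (1 + 0.615) ≈ 0.7616
The standard error of measurement is 11.8000·√(1 − 0.7616) ≈ 11.8000·0.4883 ≈ 5.7614.
Standard error of the difference = 5.7614·√2 ≈ 8.1478
z = 16 / 8.1478 ≈ 1.9637

1.96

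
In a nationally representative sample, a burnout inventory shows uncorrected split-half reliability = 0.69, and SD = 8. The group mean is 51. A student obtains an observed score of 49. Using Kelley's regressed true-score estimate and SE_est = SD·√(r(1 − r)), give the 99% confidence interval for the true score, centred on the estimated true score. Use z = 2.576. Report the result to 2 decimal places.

r_full = 2·0.69 / (1 + 0.69) ≈ 0.8166
T̂ = r·X + (1 − r)·M = 0.8166·49 + 0.1834·51 ≈ 40.0118 + 9.3550 ≈ 49.3669
SE_est = 8.0000·√(0.8166·0.1834) ≈ 3.0962
99% CI: 49.3669 ± 7.9757 ≈ (41.3912, 57.3426)

[41.39, 57.34]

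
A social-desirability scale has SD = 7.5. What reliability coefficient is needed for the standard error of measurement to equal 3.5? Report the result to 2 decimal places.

Required reliability = 1 − (SEM/SD)² = 1 − 0.2178 ≈ 0.7822

0.78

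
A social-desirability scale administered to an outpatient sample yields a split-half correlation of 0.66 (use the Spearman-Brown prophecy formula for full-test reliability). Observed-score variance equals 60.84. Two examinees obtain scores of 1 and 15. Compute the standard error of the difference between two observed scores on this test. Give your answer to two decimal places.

SD = √60.84 ≈ 7.8000
r_full = 2·0.66 / (1 + 0.66) ≈ 0.7952
The standard error of measurement is 7.8000*√(1 − 0.7952) ≈ 7.8000*0.4526 ≈ 3.5300.
Standard error of the difference = 3.5300·√2 ≈ 4.9922

4.99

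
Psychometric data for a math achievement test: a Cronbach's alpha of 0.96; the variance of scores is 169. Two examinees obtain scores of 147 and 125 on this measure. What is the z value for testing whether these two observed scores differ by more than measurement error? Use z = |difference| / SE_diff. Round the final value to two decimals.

SD = √169 = 13.00000
SEM = 13.00000·√(1 − 0.96000) ≈ 2.60000
Standard error of the difference = 2.60000·√2 ≈ 3.67696
z = 22 / 3.67696 ≈ 5.98321

5.98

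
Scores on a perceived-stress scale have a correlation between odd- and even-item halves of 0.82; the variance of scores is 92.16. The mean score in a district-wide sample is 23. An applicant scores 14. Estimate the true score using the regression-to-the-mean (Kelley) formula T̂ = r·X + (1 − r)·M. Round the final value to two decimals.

14.89

Spearman-Brown: r = 2(0.82) / (1 + 0.82) = 1.6400 / 1.8200 ≈ 0.9011
T̂ = 0.9011(14) + 0.0989(23) ≈ 14.8901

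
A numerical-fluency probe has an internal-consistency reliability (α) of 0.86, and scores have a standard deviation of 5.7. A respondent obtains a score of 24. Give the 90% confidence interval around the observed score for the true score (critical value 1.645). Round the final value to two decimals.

[20.49, 27.51]

SEM = 5.700 × √(1 − 0.860) = 5.700 × √0.140 ≈ 5.700 × 0.374 ≈ 2.133
Half-width = 1.645×2.133 ≈ 3.508
Interval: (20.492, 27.508)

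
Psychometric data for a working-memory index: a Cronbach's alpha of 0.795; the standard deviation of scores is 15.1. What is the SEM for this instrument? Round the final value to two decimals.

6.84

SEM = 15.1000·√(1 − 0.7950) ≈ 6.8368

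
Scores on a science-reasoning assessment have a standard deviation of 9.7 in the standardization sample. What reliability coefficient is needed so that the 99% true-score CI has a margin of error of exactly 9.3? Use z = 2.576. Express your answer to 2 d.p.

0.86

SEM needed = half-width / z = 9.3/2.576 ≃ 3.6102
Required reliability = 1 − (SEM/SD)² = 1 − 0.1385 ≃ 0.8615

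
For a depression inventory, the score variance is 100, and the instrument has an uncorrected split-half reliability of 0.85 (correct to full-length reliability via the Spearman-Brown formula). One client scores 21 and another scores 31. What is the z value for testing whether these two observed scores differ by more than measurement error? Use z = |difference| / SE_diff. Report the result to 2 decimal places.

2.48

SD = √100 ≈ 10.00000
Full-length reliability (Spearman-Brown) = 2(0.85)/(1+0.85) ≈ 0.91892
The standard error of measurement is 10.00000×√(1 − 0.91892) ≈ 10.00000×0.28475 ≈ 2.84747.
SE_diff = √2 × SEM ≈ 4.02694
z = |21 − 31| / 4.02694 = 10 / 4.02694 ≈ 2.48328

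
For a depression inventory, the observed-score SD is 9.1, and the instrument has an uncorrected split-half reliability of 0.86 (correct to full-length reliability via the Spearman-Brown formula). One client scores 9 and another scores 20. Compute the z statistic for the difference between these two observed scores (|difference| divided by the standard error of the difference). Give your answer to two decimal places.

Full-length reliability (Spearman-Brown) = 2(0.86)/(1+0.86) ≃ 0.925
The standard error of measurement is 9.100·√(1 − 0.925) ≃ 9.100·0.274 ≃ 2.497.
SE_diff = SEM · √2 ≃ 2.497 · 1.414 ≃ 3.531
z = 11 / 3.531 ≃ 3.116

3.12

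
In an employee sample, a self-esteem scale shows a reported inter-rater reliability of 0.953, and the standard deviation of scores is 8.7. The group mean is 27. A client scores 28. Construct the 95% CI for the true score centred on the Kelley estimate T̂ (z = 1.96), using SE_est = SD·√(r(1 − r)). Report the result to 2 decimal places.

T̂ = r·X + (1 − r)·M = 0.953×28 + 0.047×27 = 26.684 + 1.269 ≈ 27.953
SE_est = SD × √(r(1 − r)) = 8.700 × √0.045 ≈ 8.700 × 0.212 ≈ 1.841
95% CI: 27.953 ± 3.609 ≈ (24.344, 31.562)

[24.34, 31.56]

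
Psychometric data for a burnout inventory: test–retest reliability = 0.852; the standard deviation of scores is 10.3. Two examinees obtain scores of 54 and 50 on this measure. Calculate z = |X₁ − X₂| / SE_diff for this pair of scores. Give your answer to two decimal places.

SEM = 10.300×√(1 − 0.852) ≃ 3.962
SE_diff = SEM × √2 ≃ 3.962 × 1.414 ≃ 5.604
z = |54 − 50| / 5.604 = 4 / 5.604 ≃ 0.714

0.71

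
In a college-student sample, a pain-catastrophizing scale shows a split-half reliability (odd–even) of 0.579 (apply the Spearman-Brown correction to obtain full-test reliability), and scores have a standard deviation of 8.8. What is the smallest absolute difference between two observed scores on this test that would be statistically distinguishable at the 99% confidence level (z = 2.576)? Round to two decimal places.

16.55

Full-length reliability (Spearman-Brown) = 2(0.579)/(1+0.579) ≈ 0.733
SEM = 8.800 × √(1 − 0.733) = 8.800 × √0.267 ≈ 8.800 × 0.516 ≈ 4.544
SE_diff = SEM × √2 ≈ 4.544 × 1.414 ≈ 6.426
Smallest detectable difference = 2.576×6.426 ≈ 16.554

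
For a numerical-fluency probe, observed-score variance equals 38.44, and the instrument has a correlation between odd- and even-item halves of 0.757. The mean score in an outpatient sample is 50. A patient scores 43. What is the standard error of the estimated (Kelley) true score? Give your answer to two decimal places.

2.14

SD = √38.44 = 6.200
r_full = 2·0.757 / (1 + 0.757) ≈ 0.862
SE_est = SD × √(r(1 − r)) = 6.200 × √0.119 ≈ 6.200 × 0.345 ≈ 2.140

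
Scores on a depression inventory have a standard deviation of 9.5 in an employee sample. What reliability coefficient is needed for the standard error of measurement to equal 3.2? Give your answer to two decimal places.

0.89

r = 1 − (SEM / SD)² = 1 − (3.200 / 9.5)² ≈ 1 − 0.113 ≈ 0.887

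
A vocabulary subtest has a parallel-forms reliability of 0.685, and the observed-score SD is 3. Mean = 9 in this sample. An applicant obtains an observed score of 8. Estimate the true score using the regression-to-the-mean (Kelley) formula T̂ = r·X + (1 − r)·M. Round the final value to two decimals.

Estimated true score = 0.6850×8 + (1 − 0.6850)×9 ≈ 8.3150

8.32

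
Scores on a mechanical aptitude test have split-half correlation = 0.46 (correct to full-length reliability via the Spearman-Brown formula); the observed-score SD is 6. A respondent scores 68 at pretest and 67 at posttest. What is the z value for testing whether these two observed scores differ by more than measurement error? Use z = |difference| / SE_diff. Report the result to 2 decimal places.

r_full = 2·0.46 / (1 + 0.46) ≃ 0.630
SEM = 6.000 · √(1 − 0.630) = 6.000 · √0.370 ≃ 6.000 · 0.608 ≃ 3.649
SE_diff = SEM · √2 ≃ 3.649 · 1.414 ≃ 5.160
z = |68 − 67| / 5.160 = 1 / 5.160 ≃ 0.194

0.19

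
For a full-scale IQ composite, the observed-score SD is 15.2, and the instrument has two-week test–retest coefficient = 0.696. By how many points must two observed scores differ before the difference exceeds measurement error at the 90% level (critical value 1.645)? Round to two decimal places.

19.50

SEM = 15.20000 × √(1 − 0.69600) = 15.20000 × √0.30400 ≈ 15.20000 × 0.55136 ≈ 8.38070
Standard error of the difference = 8.38070·√2 ≈ 11.85210
Minimum reliable difference = 1.645 × SE_diff ≈ 1.645 × 11.85210 ≈ 19.49671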